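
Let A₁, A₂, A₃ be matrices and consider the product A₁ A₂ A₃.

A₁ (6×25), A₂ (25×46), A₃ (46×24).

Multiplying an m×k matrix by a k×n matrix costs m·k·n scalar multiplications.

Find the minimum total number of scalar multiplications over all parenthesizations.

13524

Order (A₁ (A₂ A₃)): (A₂ A₃): 25×46 by 46×24 → 25×24, cost 25·46·24 = 27600; (A₁ (A₂ A₃)): 6×25 by 25×24 → 6×24, cost 6·25·24 = 3600; cumulative 31200. Total 31200.
Order ((A₁ A₂) A₃): (A₁ A₂): 6×25 by 25×46 → 6×46, cost 6·25·46 = 6900; ((A₁ A₂) A₃): 6×46 by 46×24 → 6×24, cost 6·46·24 = 6624; cumulative 13524. Total 13524.
Minimum: 13524.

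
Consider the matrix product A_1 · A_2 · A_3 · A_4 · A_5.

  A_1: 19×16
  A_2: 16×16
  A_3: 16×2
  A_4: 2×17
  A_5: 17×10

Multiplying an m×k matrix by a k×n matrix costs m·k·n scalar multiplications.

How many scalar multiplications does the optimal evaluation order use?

Adjacent pairs: A_1A_2 = 19·16·16 = 4864; A_2A_3 = 16·16·2 = 512; A_3A_4 = 16·2·17 = 544; A_4A_5 = 2·17·10 = 340.
Length 3: A_1..A_3: k=1: 0+512+19·16·2=1120; k=2: 4864+0+19·16·2=5472 → min 1120 | A_2..A_4: k=2: 0+544+16·16·17=4896; k=3: 512+0+16·2·17=1056 → min 1056 | A_3..A_5: k=3: 0+340+16·2·10=660; k=4: 544+0+16·17·10=3264 → min 660.
Length 4: A_1..A_4: k=1: 0+1056+19·16·17=6224; k=2: 4864+544+19·16·17=10576; k=3: 1120+0+19·2·17=1766 → min 1766 | A_2..A_5: k=2: 0+660+16·16·10=3220; k=3: 512+340+16·2·10=1172; k=4: 1056+0+16·17·10=3776 → min 1172.
Length 5: A_1..A_5: k=1: 0+1172+19·16·10=4212; k=2: 4864+660+19·16·10=8564; k=3: 1120+340+19·2·10=1840; k=4: 1766+0+19·17·10=4996 → min 1840.
Optimal order: ((A_1 · (A_2 · A_3)) · (A_4 · A_5)) with cost 1840.

1840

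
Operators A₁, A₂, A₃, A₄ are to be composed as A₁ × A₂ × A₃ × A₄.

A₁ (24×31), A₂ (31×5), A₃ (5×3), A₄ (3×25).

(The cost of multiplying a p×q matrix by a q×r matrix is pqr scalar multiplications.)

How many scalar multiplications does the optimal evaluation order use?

4497

Adjacent pairs: A₁A₂ = 24·31·5 = 3720; A₂A₃ = 31·5·3 = 465; A₃A₄ = 5·3·25 = 375.
Length 3: A₁..A₃: k=1: 0+465+24·31·3=2697; k=2: 3720+0+24·5·3=4080 → min 2697 | A₂..A₄: k=2: 0+375+31·5·25=4250; k=3: 465+0+31·3·25=2790 → min 2790.
Length 4: A₁..A₄: k=1: 0+2790+24·31·25=21390; k=2: 3720+375+24·5·25=7095; k=3: 2697+0+24·3·25=4497 → min 4497.
Optimal order: ((A₁ × (A₂ × A₃)) × A₄) with cost 4497.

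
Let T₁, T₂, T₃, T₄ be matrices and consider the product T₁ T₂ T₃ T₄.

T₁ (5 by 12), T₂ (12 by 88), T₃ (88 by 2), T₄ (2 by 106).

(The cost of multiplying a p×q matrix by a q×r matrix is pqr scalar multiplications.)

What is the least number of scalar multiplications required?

Adjacent pairs: T₁T₂ = 5·12·88 = 5280; T₂T₃ = 12·88·2 = 2112; T₃T₄ = 88·2·106 = 18656.
Length 3: T₁..T₃: k=1: 0+2112+5·12·2=2232; k=2: 5280+0+5·88·2=6160 → min 2232 | T₂..T₄: k=2: 0+18656+12·88·106=130592; k=3: 2112+0+12·2·106=4656 → min 4656.
Length 4: T₁..T₄: k=1: 0+4656+5·12·106=11016; k=2: 5280+18656+5·88·106=70576; k=3: 2232+0+5·2·106=3292 → min 3292.
Optimal order: ((T₁ (T₂ T₃)) T₄) with cost 3292.

3292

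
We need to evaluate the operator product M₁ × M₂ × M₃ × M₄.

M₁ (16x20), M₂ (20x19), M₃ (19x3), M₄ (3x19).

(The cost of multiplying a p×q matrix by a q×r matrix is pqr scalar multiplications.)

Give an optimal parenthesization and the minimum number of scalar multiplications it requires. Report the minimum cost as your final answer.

Adjacent pairs: M₁M₂ = 16·20·19 = 6080; M₂M₃ = 20·19·3 = 1140; M₃M₄ = 19·3·19 = 1083.
Length 3: M₁..M₃: k=1: 0+1140+16·20·3=2100; k=2: 6080+0+16·19·3=6992 → min 2100 | M₂..M₄: k=2: 0+1083+20·19·19=8303; k=3: 1140+0+20·3·19=2280 → min 2280.
Length 4: M₁..M₄: k=1: 0+2280+16·20·19=8360; k=2: 6080+1083+16·19·19=12939; k=3: 2100+0+16·3·19=3012 → min 3012.
Optimal parenthesization: ((M₁ × (M₂ × M₃)) × M₄) with cost 3012.

3012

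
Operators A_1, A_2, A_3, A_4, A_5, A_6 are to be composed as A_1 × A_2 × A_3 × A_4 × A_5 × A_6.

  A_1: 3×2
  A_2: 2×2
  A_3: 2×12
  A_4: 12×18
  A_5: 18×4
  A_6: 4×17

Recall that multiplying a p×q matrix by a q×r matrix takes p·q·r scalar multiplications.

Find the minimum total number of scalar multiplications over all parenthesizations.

816

Adjacent pairs: A_1A_2 = 3·2·2 = 12; A_2A_3 = 2·2·12 = 48; A_3A_4 = 2·12·18 = 432; A_4A_5 = 12·18·4 = 864; A_5A_6 = 18·4·17 = 1224.
Length 3: A_1..A_3: k=1: 0+48+3·2·12=120; k=2: 12+0+3·2·12=84 → min 84 | A_2..A_4: k=2: 0+432+2·2·18=504; k=3: 48+0+2·12·18=480 → min 480 | A_3..A_5: k=3: 0+864+2·12·4=960; k=4: 432+0+2·18·4=576 → min 576 | A_4..A_6: k=4: 0+1224+12·18·17=4896; k=5: 864+0+12·4·17=1680 → min 1680.
Length 4: A_1..A_4: k=1: 0+480+3·2·18=588; k=2: 12+432+3·2·18=552; k=3: 84+0+3·12·18=732 → min 552 | A_2..A_5: k=2: 0+576+2·2·4=592; k=3: 48+864+2·12·4=1008; k=4: 480+0+2·18·4=624 → min 592 | A_3..A_6: k=3: 0+1680+2·12·17=2088; k=4: 432+1224+2·18·17=2268; k=5: 576+0+2·4·17=712 → min 712.
Length 5: A_1..A_5: k=1: 0+592+3·2·4=616; k=2: 12+576+3·2·4=612; k=3: 84+864+3·12·4=1092; k=4: 552+0+3·18·4=768 → min 612 | A_2..A_6: k=2: 0+712+2·2·17=780; k=3: 48+1680+2·12·17=2136; k=4: 480+1224+2·18·17=2316; k=5: 592+0+2·4·17=728 → min 728.
Length 6: A_1..A_6: k=1: 0+728+3·2·17=830; k=2: 12+712+3·2·17=826; k=3: 84+1680+3·12·17=2376; k=4: 552+1224+3·18·17=2694; k=5: 612+0+3·4·17=816 → min 816.
Optimal order: (((A_1 × A_2) × ((A_3 × A_4) × A_5)) × A_6) with cost 816.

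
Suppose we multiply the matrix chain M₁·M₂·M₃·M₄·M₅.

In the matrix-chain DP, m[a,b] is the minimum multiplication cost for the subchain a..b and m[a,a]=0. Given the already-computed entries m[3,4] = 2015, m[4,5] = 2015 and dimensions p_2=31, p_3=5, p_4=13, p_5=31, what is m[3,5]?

6820

m[3,5] = min over k∈[3,4] of m[3,k]+m[k+1,5]+p_{2}·p_k·p_{5}.
k=3: 0 + 2015 + 31·5·31 = 6820; k=4: 2015 + 0 + 31·13·31 = 14508.
Minimum: 6820 at k=3.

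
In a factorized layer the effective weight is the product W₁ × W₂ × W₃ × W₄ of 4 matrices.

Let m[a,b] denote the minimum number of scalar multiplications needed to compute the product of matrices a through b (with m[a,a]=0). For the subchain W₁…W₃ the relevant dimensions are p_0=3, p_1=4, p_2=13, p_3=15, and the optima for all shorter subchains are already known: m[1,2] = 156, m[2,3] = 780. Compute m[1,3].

741

m[1,3] = min over k∈[1,2] of m[1,k]+m[k+1,3]+p_{0}·p_k·p_{3}.
k=1: 0 + 780 + 3·4·15 = 960; k=2: 156 + 0 + 3·13·15 = 741.
Minimum: 741 at k=2.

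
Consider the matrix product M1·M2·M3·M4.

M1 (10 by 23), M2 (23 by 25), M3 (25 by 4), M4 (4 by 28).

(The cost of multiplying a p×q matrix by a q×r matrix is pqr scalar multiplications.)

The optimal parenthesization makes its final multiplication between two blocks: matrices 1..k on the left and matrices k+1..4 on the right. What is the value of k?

3

Adjacent pairs: M1M2 = 10·23·25 = 5750; M2M3 = 23·25·4 = 2300; M3M4 = 25·4·28 = 2800.
Length 3: M1..M3: k=1: 0+2300+10·23·4=3220; k=2: 5750+0+10·25·4=6750 → min 3220 | M2..M4: k=2: 0+2800+23·25·28=18900; k=3: 2300+0+23·4·28=4876 → min 4876.
Top-level splits: k=1: (M1..M1)·(M2..M4) → 0+4876+10·23·28 = 11316; k=2: (M1..M2)·(M3..M4) → 5750+2800+10·25·28 = 15550; k=3: (M1..M3)·(M4..M4) → 3220+0+10·4·28 = 4340.
Best split is after M3, i.e. k = 3.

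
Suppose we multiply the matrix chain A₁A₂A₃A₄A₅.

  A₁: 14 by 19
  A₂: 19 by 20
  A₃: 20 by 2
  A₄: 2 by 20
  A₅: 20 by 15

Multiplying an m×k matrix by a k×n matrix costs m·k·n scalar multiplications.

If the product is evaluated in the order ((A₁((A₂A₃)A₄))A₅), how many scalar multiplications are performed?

11040

(A₂A₃): 19×20 by 20×2 → 19×2, cost 19·20·2 = 760
((A₂A₃)A₄): 19×2 by 2×20 → 19×20, cost 19·2·20 = 760; cumulative 1520
(A₁((A₂A₃)A₄)): 14×19 by 19×20 → 14×20, cost 14·19·20 = 5320; cumulative 6840
((A₁((A₂A₃)A₄))A₅): 14×20 by 20×15 → 14×15, cost 14·20·15 = 4200; cumulative 11040
Total: 11040 scalar multiplications.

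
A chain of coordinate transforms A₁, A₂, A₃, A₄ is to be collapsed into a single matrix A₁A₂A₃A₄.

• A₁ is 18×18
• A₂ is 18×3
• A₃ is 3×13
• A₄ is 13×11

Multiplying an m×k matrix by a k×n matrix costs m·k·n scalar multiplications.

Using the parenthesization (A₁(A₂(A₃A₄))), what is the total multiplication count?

4587

(A₃A₄): 3×13 by 13×11 → 3×11, cost 3·13·11 = 429
(A₂(A₃A₄)): 18×3 by 3×11 → 18×11, cost 18·3·11 = 594; cumulative 1023
(A₁(A₂(A₃A₄))): 18×18 by 18×11 → 18×11, cost 18·18·11 = 3564; cumulative 4587
Total: 4587 scalar multiplications.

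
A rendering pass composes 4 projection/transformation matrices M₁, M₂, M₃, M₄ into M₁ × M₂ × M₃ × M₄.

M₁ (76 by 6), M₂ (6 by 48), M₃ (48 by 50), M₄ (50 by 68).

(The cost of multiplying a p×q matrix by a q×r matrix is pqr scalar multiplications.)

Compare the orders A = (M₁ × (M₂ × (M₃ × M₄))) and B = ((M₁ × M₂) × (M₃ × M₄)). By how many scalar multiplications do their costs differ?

Order A = (M₁ × (M₂ × (M₃ × M₄))): (M₃ × M₄): 48×50 by 50×68 → 48×68, cost 48·50·68 = 163200; (M₂ × (M₃ × M₄)): 6×48 by 48×68 → 6×68, cost 6·48·68 = 19584; cumulative 182784; (M₁ × (M₂ × (M₃ × M₄))): 76×6 by 6×68 → 76×68, cost 76·6·68 = 31008; cumulative 213792. Total 213792.
Order B = ((M₁ × M₂) × (M₃ × M₄)): (M₁ × M₂): 76×6 by 6×48 → 76×48, cost 76·6·48 = 21888; (M₃ × M₄): 48×50 by 50×68 → 48×68, cost 48·50·68 = 163200; ((M₁ × M₂) × (M₃ × M₄)): 76×48 by 48×68 → 76×68, cost 76·48·68 = 248064; cumulative 433152. Total 433152.
Difference: |213792 − 433152| = 219360.

219360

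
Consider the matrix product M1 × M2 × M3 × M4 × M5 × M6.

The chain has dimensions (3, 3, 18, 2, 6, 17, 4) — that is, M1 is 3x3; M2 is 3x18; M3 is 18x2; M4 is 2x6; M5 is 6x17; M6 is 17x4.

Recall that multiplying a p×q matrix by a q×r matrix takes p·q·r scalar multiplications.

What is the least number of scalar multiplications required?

490

Adjacent pairs: M1M2 = 3·3·18 = 162; M2M3 = 3·18·2 = 108; M3M4 = 18·2·6 = 216; M4M5 = 2·6·17 = 204; M5M6 = 6·17·4 = 408.
Length 3: M1..M3: k=1: 0+108+3·3·2=126; k=2: 162+0+3·18·2=270 → min 126 | M2..M4: k=2: 0+216+3·18·6=540; k=3: 108+0+3·2·6=144 → min 144 | M3..M5: k=3: 0+204+18·2·17=816; k=4: 216+0+18·6·17=2052 → min 816 | M4..M6: k=4: 0+408+2·6·4=456; k=5: 204+0+2·17·4=340 → min 340.
Length 4: M1..M4: k=1: 0+144+3·3·6=198; k=2: 162+216+3·18·6=702; k=3: 126+0+3·2·6=162 → min 162 | M2..M5: k=2: 0+816+3·18·17=1734; k=3: 108+204+3·2·17=414; k=4: 144+0+3·6·17=450 → min 414 | M3..M6: k=3: 0+340+18·2·4=484; k=4: 216+408+18·6·4=1056; k=5: 816+0+18·17·4=2040 → min 484.
Length 5: M1..M5: k=1: 0+414+3·3·17=567; k=2: 162+816+3·18·17=1896; k=3: 126+204+3·2·17=432; k=4: 162+0+3·6·17=468 → min 432 | M2..M6: k=2: 0+484+3·18·4=700; k=3: 108+340+3·2·4=472; k=4: 144+408+3·6·4=624; k=5: 414+0+3·17·4=618 → min 472.
Length 6: M1..M6: k=1: 0+472+3·3·4=508; k=2: 162+484+3·18·4=862; k=3: 126+340+3·2·4=490; k=4: 162+408+3·6·4=642; k=5: 432+0+3·17·4=636 → min 490.
Optimal order: ((M1 × (M2 × M3)) × ((M4 × M5) × M6)) with cost 490.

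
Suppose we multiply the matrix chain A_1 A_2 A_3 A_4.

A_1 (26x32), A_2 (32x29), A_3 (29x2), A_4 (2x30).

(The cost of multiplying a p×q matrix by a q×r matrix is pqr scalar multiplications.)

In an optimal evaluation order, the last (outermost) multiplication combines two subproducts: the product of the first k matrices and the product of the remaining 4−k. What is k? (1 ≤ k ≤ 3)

3

Adjacent pairs: A_1A_2 = 26·32·29 = 24128; A_2A_3 = 32·29·2 = 1856; A_3A_4 = 29·2·30 = 1740.
Length 3: A_1..A_3: k=1: 0+1856+26·32·2=3520; k=2: 24128+0+26·29·2=25636 → min 3520 | A_2..A_4: k=2: 0+1740+32·29·30=29580; k=3: 1856+0+32·2·30=3776 → min 3776.
Top-level splits: k=1: (A_1..A_1)·(A_2..A_4) → 0+3776+26·32·30 = 28736; k=2: (A_1..A_2)·(A_3..A_4) → 24128+1740+26·29·30 = 48488; k=3: (A_1..A_3)·(A_4..A_4) → 3520+0+26·2·30 = 5080.
Best split is after A_3, i.e. k = 3.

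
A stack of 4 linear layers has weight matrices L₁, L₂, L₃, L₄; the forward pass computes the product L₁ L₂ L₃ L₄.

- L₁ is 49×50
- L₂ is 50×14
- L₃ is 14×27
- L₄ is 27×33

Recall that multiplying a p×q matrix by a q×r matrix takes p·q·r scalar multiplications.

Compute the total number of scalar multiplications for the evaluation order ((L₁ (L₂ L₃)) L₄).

128709

(L₂ L₃): 50×14 by 14×27 → 50×27, cost 50·14·27 = 18900
(L₁ (L₂ L₃)): 49×50 by 50×27 → 49×27, cost 49·50·27 = 66150; cumulative 85050
((L₁ (L₂ L₃)) L₄): 49×27 by 27×33 → 49×33, cost 49·27·33 = 43659; cumulative 128709
Total: 128709 scalar multiplications.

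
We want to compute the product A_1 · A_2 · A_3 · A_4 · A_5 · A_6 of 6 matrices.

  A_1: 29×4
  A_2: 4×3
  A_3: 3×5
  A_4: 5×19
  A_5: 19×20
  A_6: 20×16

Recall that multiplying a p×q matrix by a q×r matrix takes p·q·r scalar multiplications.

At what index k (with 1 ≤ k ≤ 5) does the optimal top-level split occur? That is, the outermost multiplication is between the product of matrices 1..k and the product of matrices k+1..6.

2

Adjacent pairs: A_1A_2 = 29·4·3 = 348; A_2A_3 = 4·3·5 = 60; A_3A_4 = 3·5·19 = 285; A_4A_5 = 5·19·20 = 1900; A_5A_6 = 19·20·16 = 6080.
Length 3: A_1..A_3: k=1: 0+60+29·4·5=640; k=2: 348+0+29·3·5=783 → min 640 | A_2..A_4: k=2: 0+285+4·3·19=513; k=3: 60+0+4·5·19=440 → min 440 | A_3..A_5: k=3: 0+1900+3·5·20=2200; k=4: 285+0+3·19·20=1425 → min 1425 | A_4..A_6: k=4: 0+6080+5·19·16=7600; k=5: 1900+0+5·20·16=3500 → min 3500.
Length 4: A_1..A_4: k=1: 0+440+29·4·19=2644; k=2: 348+285+29·3·19=2286; k=3: 640+0+29·5·19=3395 → min 2286 | A_2..A_5: k=2: 0+1425+4·3·20=1665; k=3: 60+1900+4·5·20=2360; k=4: 440+0+4·19·20=1960 → min 1665 | A_3..A_6: k=3: 0+3500+3·5·16=3740; k=4: 285+6080+3·19·16=7277; k=5: 1425+0+3·20·16=2385 → min 2385.
Length 5: A_1..A_5: k=1: 0+1665+29·4·20=3985; k=2: 348+1425+29·3·20=3513; k=3: 640+1900+29·5·20=5440; k=4: 2286+0+29·19·20=13306 → min 3513 | A_2..A_6: k=2: 0+2385+4·3·16=2577; k=3: 60+3500+4·5·16=3880; k=4: 440+6080+4·19·16=7736; k=5: 1665+0+4·20·16=2945 → min 2577.
Top-level splits: k=1: (A_1..A_1)·(A_2..A_6) → 0+2577+29·4·16 = 4433; k=2: (A_1..A_2)·(A_3..A_6) → 348+2385+29·3·16 = 4125; k=3: (A_1..A_3)·(A_4..A_6) → 640+3500+29·5·16 = 6460; k=4: (A_1..A_4)·(A_5..A_6) → 2286+6080+29·19·16 = 17182; k=5: (A_1..A_5)·(A_6..A_6) → 3513+0+29·20·16 = 12793.
Best split is after A_2, i.e. k = 2.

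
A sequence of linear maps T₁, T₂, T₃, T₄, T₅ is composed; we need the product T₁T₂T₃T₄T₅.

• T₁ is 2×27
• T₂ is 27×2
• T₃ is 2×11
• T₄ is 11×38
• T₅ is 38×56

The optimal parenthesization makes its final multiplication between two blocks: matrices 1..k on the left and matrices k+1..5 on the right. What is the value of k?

4

Adjacent pairs: T₁T₂ = 2·27·2 = 108; T₂T₃ = 27·2·11 = 594; T₃T₄ = 2·11·38 = 836; T₄T₅ = 11·38·56 = 23408.
Length 3: T₁..T₃: k=1: 0+594+2·27·11=1188; k=2: 108+0+2·2·11=152 → min 152 | T₂..T₄: k=2: 0+836+27·2·38=2888; k=3: 594+0+27·11·38=11880 → min 2888 | T₃..T₅: k=3: 0+23408+2·11·56=24640; k=4: 836+0+2·38·56=5092 → min 5092.
Length 4: T₁..T₄: k=1: 0+2888+2·27·38=4940; k=2: 108+836+2·2·38=1096; k=3: 152+0+2·11·38=988 → min 988 | T₂..T₅: k=2: 0+5092+27·2·56=8116; k=3: 594+23408+27·11·56=40634; k=4: 2888+0+27·38·56=60344 → min 8116.
Top-level splits: k=1: (T₁..T₁)·(T₂..T₅) → 0+8116+2·27·56 = 11140; k=2: (T₁..T₂)·(T₃..T₅) → 108+5092+2·2·56 = 5424; k=3: (T₁..T₃)·(T₄..T₅) → 152+23408+2·11·56 = 24792; k=4: (T₁..T₄)·(T₅..T₅) → 988+0+2·38·56 = 5244.
Best split is after T₄, i.e. k = 4.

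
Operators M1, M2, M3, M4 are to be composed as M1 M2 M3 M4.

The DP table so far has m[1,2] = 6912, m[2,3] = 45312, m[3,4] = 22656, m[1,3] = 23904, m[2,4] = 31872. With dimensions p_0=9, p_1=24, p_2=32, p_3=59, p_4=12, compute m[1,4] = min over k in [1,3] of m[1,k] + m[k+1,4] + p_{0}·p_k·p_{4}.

m[1,4] = min over k∈[1,3] of m[1,k]+m[k+1,4]+p_{0}·p_k·p_{4}.
k=1: 0 + 31872 + 9·24·12 = 34464; k=2: 6912 + 22656 + 9·32·12 = 33024; k=3: 23904 + 0 + 9·59·12 = 30276.
Minimum: 30276 at k=3.

30276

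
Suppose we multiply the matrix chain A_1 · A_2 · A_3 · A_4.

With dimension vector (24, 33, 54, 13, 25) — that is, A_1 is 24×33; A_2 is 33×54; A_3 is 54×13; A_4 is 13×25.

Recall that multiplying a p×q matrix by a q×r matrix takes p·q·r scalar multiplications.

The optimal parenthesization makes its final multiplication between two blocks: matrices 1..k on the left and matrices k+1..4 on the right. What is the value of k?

3

Adjacent pairs: A_1A_2 = 24·33·54 = 42768; A_2A_3 = 33·54·13 = 23166; A_3A_4 = 54·13·25 = 17550.
Length 3: A_1..A_3: k=1: 0+23166+24·33·13=33462; k=2: 42768+0+24·54·13=59616 → min 33462 | A_2..A_4: k=2: 0+17550+33·54·25=62100; k=3: 23166+0+33·13·25=33891 → min 33891.
Top-level splits: k=1: (A_1..A_1)·(A_2..A_4) → 0+33891+24·33·25 = 53691; k=2: (A_1..A_2)·(A_3..A_4) → 42768+17550+24·54·25 = 92718; k=3: (A_1..A_3)·(A_4..A_4) → 33462+0+24·13·25 = 41262.
Best split is after A_3, i.e. k = 3.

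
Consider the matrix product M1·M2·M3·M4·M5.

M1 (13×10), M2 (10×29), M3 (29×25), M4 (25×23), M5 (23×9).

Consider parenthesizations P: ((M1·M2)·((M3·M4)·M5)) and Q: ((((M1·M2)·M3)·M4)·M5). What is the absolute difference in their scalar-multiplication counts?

6480

Order P = ((M1·M2)·((M3·M4)·M5)): (M1·M2): 13×10 by 10×29 → 13×29, cost 13·10·29 = 3770; (M3·M4): 29×25 by 25×23 → 29×23, cost 29·25·23 = 16675; ((M3·M4)·M5): 29×23 by 23×9 → 29×9, cost 29·23·9 = 6003; cumulative 22678; ((M1·M2)·((M3·M4)·M5)): 13×29 by 29×9 → 13×9, cost 13·29·9 = 3393; cumulative 29841. Total 29841.
Order Q = ((((M1·M2)·M3)·M4)·M5): (M1·M2): 13×10 by 10×29 → 13×29, cost 13·10·29 = 3770; ((M1·M2)·M3): 13×29 by 29×25 → 13×25, cost 13·29·25 = 9425; cumulative 13195; (((M1·M2)·M3)·M4): 13×25 by 25×23 → 13×23, cost 13·25·23 = 7475; cumulative 20670; ((((M1·M2)·M3)·M4)·M5): 13×23 by 23×9 → 13×9, cost 13·23·9 = 2691; cumulative 23361. Total 23361.
Difference: |29841 − 23361| = 6480.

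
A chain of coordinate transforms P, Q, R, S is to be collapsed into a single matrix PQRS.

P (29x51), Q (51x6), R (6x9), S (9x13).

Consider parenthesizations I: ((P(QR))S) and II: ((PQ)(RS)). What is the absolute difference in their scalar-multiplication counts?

Order I = ((P(QR))S): (QR): 51×6 by 6×9 → 51×9, cost 51·6·9 = 2754; (P(QR)): 29×51 by 51×9 → 29×9, cost 29·51·9 = 13311; cumulative 16065; ((P(QR))S): 29×9 by 9×13 → 29×13, cost 29·9·13 = 3393; cumulative 19458. Total 19458.
Order II = ((PQ)(RS)): (PQ): 29×51 by 51×6 → 29×6, cost 29·51·6 = 8874; (RS): 6×9 by 9×13 → 6×13, cost 6·9·13 = 702; ((PQ)(RS)): 29×6 by 6×13 → 29×13, cost 29·6·13 = 2262; cumulative 11838. Total 11838.
Difference: |19458 − 11838| = 7620.

7620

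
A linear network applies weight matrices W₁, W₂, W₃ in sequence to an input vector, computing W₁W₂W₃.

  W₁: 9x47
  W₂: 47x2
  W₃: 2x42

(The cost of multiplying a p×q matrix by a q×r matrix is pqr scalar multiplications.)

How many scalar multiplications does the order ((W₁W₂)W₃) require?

(W₁W₂): 9×47 by 47×2 → 9×2, cost 9·47·2 = 846
((W₁W₂)W₃): 9×2 by 2×42 → 9×42, cost 9·2·42 = 756; cumulative 1602
Total: 1602 scalar multiplications.

1602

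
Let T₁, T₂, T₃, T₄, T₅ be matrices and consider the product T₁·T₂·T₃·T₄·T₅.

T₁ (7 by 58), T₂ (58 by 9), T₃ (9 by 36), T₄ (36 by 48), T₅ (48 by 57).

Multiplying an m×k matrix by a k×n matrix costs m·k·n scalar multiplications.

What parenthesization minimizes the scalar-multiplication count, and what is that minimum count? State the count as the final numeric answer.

37170

Adjacent pairs: T₁T₂ = 7·58·9 = 3654; T₂T₃ = 58·9·36 = 18792; T₃T₄ = 9·36·48 = 15552; T₄T₅ = 36·48·57 = 98496.
Length 3: T₁..T₃: k=1: 0+18792+7·58·36=33408; k=2: 3654+0+7·9·36=5922 → min 5922 | T₂..T₄: k=2: 0+15552+58·9·48=40608; k=3: 18792+0+58·36·48=119016 → min 40608 | T₃..T₅: k=3: 0+98496+9·36·57=116964; k=4: 15552+0+9·48·57=40176 → min 40176.
Length 4: T₁..T₄: k=1: 0+40608+7·58·48=60096; k=2: 3654+15552+7·9·48=22230; k=3: 5922+0+7·36·48=18018 → min 18018 | T₂..T₅: k=2: 0+40176+58·9·57=69930; k=3: 18792+98496+58·36·57=236304; k=4: 40608+0+58·48·57=199296 → min 69930.
Length 5: T₁..T₅: k=1: 0+69930+7·58·57=93072; k=2: 3654+40176+7·9·57=47421; k=3: 5922+98496+7·36·57=118782; k=4: 18018+0+7·48·57=37170 → min 37170.
Optimal parenthesization: ((((T₁·T₂)·T₃)·T₄)·T₅) with cost 37170.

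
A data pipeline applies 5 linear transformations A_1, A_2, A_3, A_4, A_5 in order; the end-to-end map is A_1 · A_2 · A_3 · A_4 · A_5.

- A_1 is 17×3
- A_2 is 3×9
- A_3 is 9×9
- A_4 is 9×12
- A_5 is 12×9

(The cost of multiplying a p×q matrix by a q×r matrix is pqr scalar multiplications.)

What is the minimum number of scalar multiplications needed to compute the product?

1350

Adjacent pairs: A_1A_2 = 17·3·9 = 459; A_2A_3 = 3·9·9 = 243; A_3A_4 = 9·9·12 = 972; A_4A_5 = 9·12·9 = 972.
Length 3: A_1..A_3: k=1: 0+243+17·3·9=702; k=2: 459+0+17·9·9=1836 → min 702 | A_2..A_4: k=2: 0+972+3·9·12=1296; k=3: 243+0+3·9·12=567 → min 567 | A_3..A_5: k=3: 0+972+9·9·9=1701; k=4: 972+0+9·12·9=1944 → min 1701.
Length 4: A_1..A_4: k=1: 0+567+17·3·12=1179; k=2: 459+972+17·9·12=3267; k=3: 702+0+17·9·12=2538 → min 1179 | A_2..A_5: k=2: 0+1701+3·9·9=1944; k=3: 243+972+3·9·9=1458; k=4: 567+0+3·12·9=891 → min 891.
Length 5: A_1..A_5: k=1: 0+891+17·3·9=1350; k=2: 459+1701+17·9·9=3537; k=3: 702+972+17·9·9=3051; k=4: 1179+0+17·12·9=3015 → min 1350.
Optimal order: (A_1 · (((A_2 · A_3) · A_4) · A_5)) with cost 1350.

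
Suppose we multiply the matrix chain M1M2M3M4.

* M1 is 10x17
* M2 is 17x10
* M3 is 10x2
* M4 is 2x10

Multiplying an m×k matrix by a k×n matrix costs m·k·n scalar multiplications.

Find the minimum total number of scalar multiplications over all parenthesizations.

880

Adjacent pairs: M1M2 = 10·17·10 = 1700; M2M3 = 17·10·2 = 340; M3M4 = 10·2·10 = 200.
Length 3: M1..M3: k=1: 0+340+10·17·2=680; k=2: 1700+0+10·10·2=1900 → min 680 | M2..M4: k=2: 0+200+17·10·10=1900; k=3: 340+0+17·2·10=680 → min 680.
Length 4: M1..M4: k=1: 0+680+10·17·10=2380; k=2: 1700+200+10·10·10=2900; k=3: 680+0+10·2·10=880 → min 880.
Optimal order: ((M1(M2M3))M4) with cost 880.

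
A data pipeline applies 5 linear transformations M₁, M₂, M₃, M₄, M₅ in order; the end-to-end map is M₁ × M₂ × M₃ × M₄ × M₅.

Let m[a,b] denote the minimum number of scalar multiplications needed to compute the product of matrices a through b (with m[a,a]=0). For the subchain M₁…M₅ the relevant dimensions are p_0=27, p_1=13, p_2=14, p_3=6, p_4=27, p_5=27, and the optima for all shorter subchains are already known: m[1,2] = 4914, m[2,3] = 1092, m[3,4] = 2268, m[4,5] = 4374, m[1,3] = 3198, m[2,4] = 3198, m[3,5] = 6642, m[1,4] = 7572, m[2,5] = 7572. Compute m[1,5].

11946

m[1,5] = min over k∈[1,4] of m[1,k]+m[k+1,5]+p_{0}·p_k·p_{5}.
k=1: 0 + 7572 + 27·13·27 = 17049; k=2: 4914 + 6642 + 27·14·27 = 21762; k=3: 3198 + 4374 + 27·6·27 = 11946; k=4: 7572 + 0 + 27·27·27 = 27255.
Minimum: 11946 at k=3.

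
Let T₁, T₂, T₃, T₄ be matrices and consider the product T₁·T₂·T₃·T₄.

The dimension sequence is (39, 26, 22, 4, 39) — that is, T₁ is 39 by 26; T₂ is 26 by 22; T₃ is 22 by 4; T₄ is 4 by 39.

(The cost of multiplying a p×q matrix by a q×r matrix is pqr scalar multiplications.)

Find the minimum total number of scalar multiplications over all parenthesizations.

12428

Adjacent pairs: T₁T₂ = 39·26·22 = 22308; T₂T₃ = 26·22·4 = 2288; T₃T₄ = 22·4·39 = 3432.
Length 3: T₁..T₃: k=1: 0+2288+39·26·4=6344; k=2: 22308+0+39·22·4=25740 → min 6344 | T₂..T₄: k=2: 0+3432+26·22·39=25740; k=3: 2288+0+26·4·39=6344 → min 6344.
Length 4: T₁..T₄: k=1: 0+6344+39·26·39=45890; k=2: 22308+3432+39·22·39=59202; k=3: 6344+0+39·4·39=12428 → min 12428.
Optimal order: ((T₁·(T₂·T₃))·T₄) with cost 12428.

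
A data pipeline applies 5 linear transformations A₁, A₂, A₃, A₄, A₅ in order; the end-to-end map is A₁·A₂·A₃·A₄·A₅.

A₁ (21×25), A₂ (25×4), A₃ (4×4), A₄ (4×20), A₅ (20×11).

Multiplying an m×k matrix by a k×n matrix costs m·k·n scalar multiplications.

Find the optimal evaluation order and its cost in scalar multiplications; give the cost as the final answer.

Adjacent pairs: A₁A₂ = 21·25·4 = 2100; A₂A₃ = 25·4·4 = 400; A₃A₄ = 4·4·20 = 320; A₄A₅ = 4·20·11 = 880.
Length 3: A₁..A₃: k=1: 0+400+21·25·4=2500; k=2: 2100+0+21·4·4=2436 → min 2436 | A₂..A₄: k=2: 0+320+25·4·20=2320; k=3: 400+0+25·4·20=2400 → min 2320 | A₃..A₅: k=3: 0+880+4·4·11=1056; k=4: 320+0+4·20·11=1200 → min 1056.
Length 4: A₁..A₄: k=1: 0+2320+21·25·20=12820; k=2: 2100+320+21·4·20=4100; k=3: 2436+0+21·4·20=4116 → min 4100 | A₂..A₅: k=2: 0+1056+25·4·11=2156; k=3: 400+880+25·4·11=2380; k=4: 2320+0+25·20·11=7820 → min 2156.
Length 5: A₁..A₅: k=1: 0+2156+21·25·11=7931; k=2: 2100+1056+21·4·11=4080; k=3: 2436+880+21·4·11=4240; k=4: 4100+0+21·20·11=8720 → min 4080.
Optimal parenthesization: ((A₁·A₂)·(A₃·(A₄·A₅))) with cost 4080.

4080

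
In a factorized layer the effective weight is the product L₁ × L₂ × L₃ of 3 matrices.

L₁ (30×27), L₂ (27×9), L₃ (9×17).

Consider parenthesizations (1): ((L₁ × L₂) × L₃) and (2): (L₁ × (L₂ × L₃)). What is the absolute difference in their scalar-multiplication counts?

Order (1) = ((L₁ × L₂) × L₃): (L₁ × L₂): 30×27 by 27×9 → 30×9, cost 30·27·9 = 7290; ((L₁ × L₂) × L₃): 30×9 by 9×17 → 30×17, cost 30·9·17 = 4590; cumulative 11880. Total 11880.
Order (2) = (L₁ × (L₂ × L₃)): (L₂ × L₃): 27×9 by 9×17 → 27×17, cost 27·9·17 = 4131; (L₁ × (L₂ × L₃)): 30×27 by 27×17 → 30×17, cost 30·27·17 = 13770; cumulative 17901. Total 17901.
Difference: |11880 − 17901| = 6021.

6021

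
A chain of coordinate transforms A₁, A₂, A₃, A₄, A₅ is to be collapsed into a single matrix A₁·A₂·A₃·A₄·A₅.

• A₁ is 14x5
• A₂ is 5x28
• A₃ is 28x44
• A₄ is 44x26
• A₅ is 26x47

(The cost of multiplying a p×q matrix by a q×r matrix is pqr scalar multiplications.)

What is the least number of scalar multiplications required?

Adjacent pairs: A₁A₂ = 14·5·28 = 1960; A₂A₃ = 5·28·44 = 6160; A₃A₄ = 28·44·26 = 32032; A₄A₅ = 44·26·47 = 53768.
Length 3: A₁..A₃: k=1: 0+6160+14·5·44=9240; k=2: 1960+0+14·28·44=19208 → min 9240 | A₂..A₄: k=2: 0+32032+5·28·26=35672; k=3: 6160+0+5·44·26=11880 → min 11880 | A₃..A₅: k=3: 0+53768+28·44·47=111672; k=4: 32032+0+28·26·47=66248 → min 66248.
Length 4: A₁..A₄: k=1: 0+11880+14·5·26=13700; k=2: 1960+32032+14·28·26=44184; k=3: 9240+0+14·44·26=25256 → min 13700 | A₂..A₅: k=2: 0+66248+5·28·47=72828; k=3: 6160+53768+5·44·47=70268; k=4: 11880+0+5·26·47=17990 → min 17990.
Length 5: A₁..A₅: k=1: 0+17990+14·5·47=21280; k=2: 1960+66248+14·28·47=86632; k=3: 9240+53768+14·44·47=91960; k=4: 13700+0+14·26·47=30808 → min 21280.
Optimal order: (A₁·(((A₂·A₃)·A₄)·A₅)) with cost 21280.

21280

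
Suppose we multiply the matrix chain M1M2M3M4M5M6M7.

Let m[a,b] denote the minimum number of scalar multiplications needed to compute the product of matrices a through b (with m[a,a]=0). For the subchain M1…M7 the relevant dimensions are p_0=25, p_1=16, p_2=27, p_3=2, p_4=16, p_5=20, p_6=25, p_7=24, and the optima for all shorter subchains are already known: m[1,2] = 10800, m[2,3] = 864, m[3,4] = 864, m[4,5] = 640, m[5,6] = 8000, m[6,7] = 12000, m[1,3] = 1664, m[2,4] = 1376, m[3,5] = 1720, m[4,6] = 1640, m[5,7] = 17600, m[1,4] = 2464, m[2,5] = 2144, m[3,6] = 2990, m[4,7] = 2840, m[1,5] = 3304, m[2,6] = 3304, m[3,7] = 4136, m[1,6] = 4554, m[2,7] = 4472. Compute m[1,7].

m[1,7] = min over k∈[1,6] of m[1,k]+m[k+1,7]+p_{0}·p_k·p_{7}.
k=1: 0 + 4472 + 25·16·24 = 14072; k=2: 10800 + 4136 + 25·27·24 = 31136; k=3: 1664 + 2840 + 25·2·24 = 5704; k=4: 2464 + 17600 + 25·16·24 = 29664; k=5: 3304 + 12000 + 25·20·24 = 27304; k=6: 4554 + 0 + 25·25·24 = 19554.
Minimum: 5704 at k=3.

5704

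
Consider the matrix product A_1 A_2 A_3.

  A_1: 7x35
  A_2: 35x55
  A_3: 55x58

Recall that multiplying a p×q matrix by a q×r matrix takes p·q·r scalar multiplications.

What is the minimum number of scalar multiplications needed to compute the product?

Order (A_1 (A_2 A_3)): (A_2 A_3): 35×55 by 55×58 → 35×58, cost 35·55·58 = 111650; (A_1 (A_2 A_3)): 7×35 by 35×58 → 7×58, cost 7·35·58 = 14210; cumulative 125860. Total 125860.
Order ((A_1 A_2) A_3): (A_1 A_2): 7×35 by 35×55 → 7×55, cost 7·35·55 = 13475; ((A_1 A_2) A_3): 7×55 by 55×58 → 7×58, cost 7·55·58 = 22330; cumulative 35805. Total 35805.
Minimum: 35805.

35805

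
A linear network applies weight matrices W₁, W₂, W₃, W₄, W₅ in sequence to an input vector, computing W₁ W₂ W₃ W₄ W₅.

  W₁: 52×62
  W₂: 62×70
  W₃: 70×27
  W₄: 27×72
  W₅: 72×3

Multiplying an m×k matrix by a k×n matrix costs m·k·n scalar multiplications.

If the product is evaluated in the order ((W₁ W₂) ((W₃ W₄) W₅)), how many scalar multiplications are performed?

387800

(W₁ W₂): 52×62 by 62×70 → 52×70, cost 52·62·70 = 225680
(W₃ W₄): 70×27 by 27×72 → 70×72, cost 70·27·72 = 136080
((W₃ W₄) W₅): 70×72 by 72×3 → 70×3, cost 70·72·3 = 15120; cumulative 151200
((W₁ W₂) ((W₃ W₄) W₅)): 52×70 by 70×3 → 52×3, cost 52·70·3 = 10920; cumulative 387800
Total: 387800 scalar multiplications.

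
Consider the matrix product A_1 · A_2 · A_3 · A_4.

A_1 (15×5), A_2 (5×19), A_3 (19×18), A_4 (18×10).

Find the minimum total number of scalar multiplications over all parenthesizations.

3360

Adjacent pairs: A_1A_2 = 15·5·19 = 1425; A_2A_3 = 5·19·18 = 1710; A_3A_4 = 19·18·10 = 3420.
Length 3: A_1..A_3: k=1: 0+1710+15·5·18=3060; k=2: 1425+0+15·19·18=6555 → min 3060 | A_2..A_4: k=2: 0+3420+5·19·10=4370; k=3: 1710+0+5·18·10=2610 → min 2610.
Length 4: A_1..A_4: k=1: 0+2610+15·5·10=3360; k=2: 1425+3420+15·19·10=7695; k=3: 3060+0+15·18·10=5760 → min 3360.
Optimal order: (A_1 · ((A_2 · A_3) · A_4)) with cost 3360.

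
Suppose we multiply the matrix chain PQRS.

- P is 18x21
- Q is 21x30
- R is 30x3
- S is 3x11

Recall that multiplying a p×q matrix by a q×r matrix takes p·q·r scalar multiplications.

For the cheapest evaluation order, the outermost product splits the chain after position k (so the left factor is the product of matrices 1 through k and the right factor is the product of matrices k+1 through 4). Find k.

Adjacent pairs: PQ = 18·21·30 = 11340; QR = 21·30·3 = 1890; RS = 30·3·11 = 990.
Length 3: P..R: k=1: 0+1890+18·21·3=3024; k=2: 11340+0+18·30·3=12960 → min 3024 | Q..S: k=2: 0+990+21·30·11=7920; k=3: 1890+0+21·3·11=2583 → min 2583.
Top-level splits: k=1: (P..P)·(Q..S) → 0+2583+18·21·11 = 6741; k=2: (P..Q)·(R..S) → 11340+990+18·30·11 = 18270; k=3: (P..R)·(S..S) → 3024+0+18·3·11 = 3618.
Best split is after R, i.e. k = 3.

3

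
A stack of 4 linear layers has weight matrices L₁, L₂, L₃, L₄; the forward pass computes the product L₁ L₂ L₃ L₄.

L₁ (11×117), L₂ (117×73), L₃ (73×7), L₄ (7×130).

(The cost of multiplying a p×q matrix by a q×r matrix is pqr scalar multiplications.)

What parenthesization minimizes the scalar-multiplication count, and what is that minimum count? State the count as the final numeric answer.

78806

Adjacent pairs: L₁L₂ = 11·117·73 = 93951; L₂L₃ = 117·73·7 = 59787; L₃L₄ = 73·7·130 = 66430.
Length 3: L₁..L₃: k=1: 0+59787+11·117·7=68796; k=2: 93951+0+11·73·7=99572 → min 68796 | L₂..L₄: k=2: 0+66430+117·73·130=1176760; k=3: 59787+0+117·7·130=166257 → min 166257.
Length 4: L₁..L₄: k=1: 0+166257+11·117·130=333567; k=2: 93951+66430+11·73·130=264771; k=3: 68796+0+11·7·130=78806 → min 78806.
Optimal parenthesization: ((L₁ (L₂ L₃)) L₄) with cost 78806.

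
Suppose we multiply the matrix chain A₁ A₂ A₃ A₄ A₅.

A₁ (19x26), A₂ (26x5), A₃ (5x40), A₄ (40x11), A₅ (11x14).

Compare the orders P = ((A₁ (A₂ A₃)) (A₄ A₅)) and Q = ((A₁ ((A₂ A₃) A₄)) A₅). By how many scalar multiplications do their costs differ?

Order P = ((A₁ (A₂ A₃)) (A₄ A₅)): (A₂ A₃): 26×5 by 5×40 → 26×40, cost 26·5·40 = 5200; (A₁ (A₂ A₃)): 19×26 by 26×40 → 19×40, cost 19·26·40 = 19760; cumulative 24960; (A₄ A₅): 40×11 by 11×14 → 40×14, cost 40·11·14 = 6160; ((A₁ (A₂ A₃)) (A₄ A₅)): 19×40 by 40×14 → 19×14, cost 19·40·14 = 10640; cumulative 41760. Total 41760.
Order Q = ((A₁ ((A₂ A₃) A₄)) A₅): (A₂ A₃): 26×5 by 5×40 → 26×40, cost 26·5·40 = 5200; ((A₂ A₃) A₄): 26×40 by 40×11 → 26×11, cost 26·40·11 = 11440; cumulative 16640; (A₁ ((A₂ A₃) A₄)): 19×26 by 26×11 → 19×11, cost 19·26·11 = 5434; cumulative 22074; ((A₁ ((A₂ A₃) A₄)) A₅): 19×11 by 11×14 → 19×14, cost 19·11·14 = 2926; cumulative 25000. Total 25000.
Difference: |41760 − 25000| = 16760.

16760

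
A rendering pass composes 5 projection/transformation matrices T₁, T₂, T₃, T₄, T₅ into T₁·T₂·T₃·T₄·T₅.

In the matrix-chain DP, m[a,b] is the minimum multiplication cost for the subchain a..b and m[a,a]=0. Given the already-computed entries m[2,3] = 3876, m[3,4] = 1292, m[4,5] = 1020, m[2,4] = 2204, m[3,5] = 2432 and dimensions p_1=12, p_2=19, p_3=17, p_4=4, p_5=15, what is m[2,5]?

m[2,5] = min over k∈[2,4] of m[2,k]+m[k+1,5]+p_{1}·p_k·p_{5}.
k=2: 0 + 2432 + 12·19·15 = 5852; k=3: 3876 + 1020 + 12·17·15 = 7956; k=4: 2204 + 0 + 12·4·15 = 2924.
Minimum: 2924 at k=4.

2924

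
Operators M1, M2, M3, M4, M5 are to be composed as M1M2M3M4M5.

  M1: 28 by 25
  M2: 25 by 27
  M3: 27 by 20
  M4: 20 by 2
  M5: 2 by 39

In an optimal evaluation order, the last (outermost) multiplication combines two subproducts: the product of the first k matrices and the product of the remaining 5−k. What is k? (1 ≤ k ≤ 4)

Adjacent pairs: M1M2 = 28·25·27 = 18900; M2M3 = 25·27·20 = 13500; M3M4 = 27·20·2 = 1080; M4M5 = 20·2·39 = 1560.
Length 3: M1..M3: k=1: 0+13500+28·25·20=27500; k=2: 18900+0+28·27·20=34020 → min 27500 | M2..M4: k=2: 0+1080+25·27·2=2430; k=3: 13500+0+25·20·2=14500 → min 2430 | M3..M5: k=3: 0+1560+27·20·39=22620; k=4: 1080+0+27·2·39=3186 → min 3186.
Length 4: M1..M4: k=1: 0+2430+28·25·2=3830; k=2: 18900+1080+28·27·2=21492; k=3: 27500+0+28·20·2=28620 → min 3830 | M2..M5: k=2: 0+3186+25·27·39=29511; k=3: 13500+1560+25·20·39=34560; k=4: 2430+0+25·2·39=4380 → min 4380.
Top-level splits: k=1: (M1..M1)·(M2..M5) → 0+4380+28·25·39 = 31680; k=2: (M1..M2)·(M3..M5) → 18900+3186+28·27·39 = 51570; k=3: (M1..M3)·(M4..M5) → 27500+1560+28·20·39 = 50900; k=4: (M1..M4)·(M5..M5) → 3830+0+28·2·39 = 6014.
Best split is after M4, i.e. k = 4.

4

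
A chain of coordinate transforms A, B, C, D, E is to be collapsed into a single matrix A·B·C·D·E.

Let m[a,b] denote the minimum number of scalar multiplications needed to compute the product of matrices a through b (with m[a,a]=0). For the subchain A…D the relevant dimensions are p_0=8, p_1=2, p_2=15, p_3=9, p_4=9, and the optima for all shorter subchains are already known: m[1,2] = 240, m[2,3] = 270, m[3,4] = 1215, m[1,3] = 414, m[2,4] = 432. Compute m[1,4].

m[1,4] = min over k∈[1,3] of m[1,k]+m[k+1,4]+p_{0}·p_k·p_{4}.
k=1: 0 + 432 + 8·2·9 = 576; k=2: 240 + 1215 + 8·15·9 = 2535; k=3: 414 + 0 + 8·9·9 = 1062.
Minimum: 576 at k=1.

576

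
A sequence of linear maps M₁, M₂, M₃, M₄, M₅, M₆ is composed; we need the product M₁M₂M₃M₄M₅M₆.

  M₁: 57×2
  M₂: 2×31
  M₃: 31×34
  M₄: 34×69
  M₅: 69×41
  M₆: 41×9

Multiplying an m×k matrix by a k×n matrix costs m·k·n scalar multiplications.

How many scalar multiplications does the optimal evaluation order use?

14222

Adjacent pairs: M₁M₂ = 57·2·31 = 3534; M₂M₃ = 2·31·34 = 2108; M₃M₄ = 31·34·69 = 72726; M₄M₅ = 34·69·41 = 96186; M₅M₆ = 69·41·9 = 25461.
Length 3: M₁..M₃: k=1: 0+2108+57·2·34=5984; k=2: 3534+0+57·31·34=63612 → min 5984 | M₂..M₄: k=2: 0+72726+2·31·69=77004; k=3: 2108+0+2·34·69=6800 → min 6800 | M₃..M₅: k=3: 0+96186+31·34·41=139400; k=4: 72726+0+31·69·41=160425 → min 139400 | M₄..M₆: k=4: 0+25461+34·69·9=46575; k=5: 96186+0+34·41·9=108732 → min 46575.
Length 4: M₁..M₄: k=1: 0+6800+57·2·69=14666; k=2: 3534+72726+57·31·69=198183; k=3: 5984+0+57·34·69=139706 → min 14666 | M₂..M₅: k=2: 0+139400+2·31·41=141942; k=3: 2108+96186+2·34·41=101082; k=4: 6800+0+2·69·41=12458 → min 12458 | M₃..M₆: k=3: 0+46575+31·34·9=56061; k=4: 72726+25461+31·69·9=117438; k=5: 139400+0+31·41·9=150839 → min 56061.
Length 5: M₁..M₅: k=1: 0+12458+57·2·41=17132; k=2: 3534+139400+57·31·41=215381; k=3: 5984+96186+57·34·41=181628; k=4: 14666+0+57·69·41=175919 → min 17132 | M₂..M₆: k=2: 0+56061+2·31·9=56619; k=3: 2108+46575+2·34·9=49295; k=4: 6800+25461+2·69·9=33503; k=5: 12458+0+2·41·9=13196 → min 13196.
Length 6: M₁..M₆: k=1: 0+13196+57·2·9=14222; k=2: 3534+56061+57·31·9=75498; k=3: 5984+46575+57·34·9=70001; k=4: 14666+25461+57·69·9=75524; k=5: 17132+0+57·41·9=38165 → min 14222.
Optimal order: (M₁((((M₂M₃)M₄)M₅)M₆)) with cost 14222.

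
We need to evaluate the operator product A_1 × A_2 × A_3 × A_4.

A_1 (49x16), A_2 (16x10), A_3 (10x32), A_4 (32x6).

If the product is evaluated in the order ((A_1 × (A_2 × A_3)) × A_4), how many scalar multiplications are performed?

39616

(A_2 × A_3): 16×10 by 10×32 → 16×32, cost 16·10·32 = 5120
(A_1 × (A_2 × A_3)): 49×16 by 16×32 → 49×32, cost 49·16·32 = 25088; cumulative 30208
((A_1 × (A_2 × A_3)) × A_4): 49×32 by 32×6 → 49×6, cost 49·32·6 = 9408; cumulative 39616
Total: 39616 scalar multiplications.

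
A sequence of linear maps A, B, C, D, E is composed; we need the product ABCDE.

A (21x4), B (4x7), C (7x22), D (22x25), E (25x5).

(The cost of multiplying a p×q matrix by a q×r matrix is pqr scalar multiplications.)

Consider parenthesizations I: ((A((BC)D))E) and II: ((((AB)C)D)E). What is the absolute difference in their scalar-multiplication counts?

10456

Order I = ((A((BC)D))E): (BC): 4×7 by 7×22 → 4×22, cost 4·7·22 = 616; ((BC)D): 4×22 by 22×25 → 4×25, cost 4·22·25 = 2200; cumulative 2816; (A((BC)D)): 21×4 by 4×25 → 21×25, cost 21·4·25 = 2100; cumulative 4916; ((A((BC)D))E): 21×25 by 25×5 → 21×5, cost 21·25·5 = 2625; cumulative 7541. Total 7541.
Order II = ((((AB)C)D)E): (AB): 21×4 by 4×7 → 21×7, cost 21·4·7 = 588; ((AB)C): 21×7 by 7×22 → 21×22, cost 21·7·22 = 3234; cumulative 3822; (((AB)C)D): 21×22 by 22×25 → 21×25, cost 21·22·25 = 11550; cumulative 15372; ((((AB)C)D)E): 21×25 by 25×5 → 21×5, cost 21·25·5 = 2625; cumulative 17997. Total 17997.
Difference: |7541 − 17997| = 10456.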